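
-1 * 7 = -7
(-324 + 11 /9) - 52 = -3373 /9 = -374.78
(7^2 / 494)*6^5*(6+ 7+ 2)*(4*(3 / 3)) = 11430720 / 247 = 46278.22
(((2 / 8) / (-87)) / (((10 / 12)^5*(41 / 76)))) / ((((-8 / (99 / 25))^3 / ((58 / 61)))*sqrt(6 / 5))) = 497763387*sqrt(30) / 1953906250000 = 0.00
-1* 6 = -6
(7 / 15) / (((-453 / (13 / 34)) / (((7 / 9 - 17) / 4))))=0.00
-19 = -19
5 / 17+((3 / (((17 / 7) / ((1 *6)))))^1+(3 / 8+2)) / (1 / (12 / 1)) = 117.74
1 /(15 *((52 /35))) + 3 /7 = 517 /1092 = 0.47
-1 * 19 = -19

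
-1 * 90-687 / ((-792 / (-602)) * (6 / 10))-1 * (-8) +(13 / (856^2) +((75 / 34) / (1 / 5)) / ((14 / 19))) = -8091520695679 / 8632362816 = -937.35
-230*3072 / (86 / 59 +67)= -41687040 / 4039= -10321.13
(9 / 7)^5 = 59049 / 16807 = 3.51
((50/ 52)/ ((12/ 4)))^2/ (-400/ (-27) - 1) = 1875/ 252148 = 0.01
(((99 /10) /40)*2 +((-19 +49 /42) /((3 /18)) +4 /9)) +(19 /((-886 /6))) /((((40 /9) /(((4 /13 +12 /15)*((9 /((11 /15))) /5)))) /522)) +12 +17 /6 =-15087659797 /114028200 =-132.32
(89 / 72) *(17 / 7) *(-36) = -1513 / 14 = -108.07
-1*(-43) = 43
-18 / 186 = -3 / 31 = -0.10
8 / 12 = 2 / 3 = 0.67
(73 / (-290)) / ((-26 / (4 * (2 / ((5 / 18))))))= 2628 / 9425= 0.28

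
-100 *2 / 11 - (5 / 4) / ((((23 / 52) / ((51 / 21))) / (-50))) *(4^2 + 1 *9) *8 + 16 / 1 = 121546136 / 1771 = 68631.36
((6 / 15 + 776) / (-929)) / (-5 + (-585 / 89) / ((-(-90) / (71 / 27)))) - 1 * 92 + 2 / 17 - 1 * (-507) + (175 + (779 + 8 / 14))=18894198478353 / 13792895515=1369.85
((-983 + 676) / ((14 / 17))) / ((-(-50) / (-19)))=99161 / 700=141.66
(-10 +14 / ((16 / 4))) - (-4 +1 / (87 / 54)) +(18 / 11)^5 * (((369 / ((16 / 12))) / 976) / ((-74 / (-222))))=1954393025 / 284899219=6.86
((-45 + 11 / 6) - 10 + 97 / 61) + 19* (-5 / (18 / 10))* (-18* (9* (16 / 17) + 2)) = 61569691 / 6222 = 9895.48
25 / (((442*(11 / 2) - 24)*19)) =25 / 45733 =0.00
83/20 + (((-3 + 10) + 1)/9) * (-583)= -92533/180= -514.07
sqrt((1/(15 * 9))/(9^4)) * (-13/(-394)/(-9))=-13 * sqrt(15)/12925170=-0.00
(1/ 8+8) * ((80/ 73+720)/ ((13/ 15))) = 6760.27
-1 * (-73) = 73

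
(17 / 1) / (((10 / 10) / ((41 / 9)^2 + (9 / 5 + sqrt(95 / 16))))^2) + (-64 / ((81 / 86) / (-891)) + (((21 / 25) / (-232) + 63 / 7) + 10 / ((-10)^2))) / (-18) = 77639 * sqrt(95) / 405 + 102436750423 / 19026900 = 7252.26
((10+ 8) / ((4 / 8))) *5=180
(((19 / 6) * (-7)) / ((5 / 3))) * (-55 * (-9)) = -13167 / 2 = -6583.50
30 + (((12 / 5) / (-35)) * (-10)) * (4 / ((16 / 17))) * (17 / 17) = 1152 / 35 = 32.91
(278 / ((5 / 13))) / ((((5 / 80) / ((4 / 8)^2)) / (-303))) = -4380168 / 5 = -876033.60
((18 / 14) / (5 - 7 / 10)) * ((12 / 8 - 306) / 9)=-435 / 43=-10.12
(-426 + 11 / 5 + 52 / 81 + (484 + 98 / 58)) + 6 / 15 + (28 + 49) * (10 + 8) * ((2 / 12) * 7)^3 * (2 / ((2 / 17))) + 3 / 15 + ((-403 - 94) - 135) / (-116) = 1761005989 / 46980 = 37484.16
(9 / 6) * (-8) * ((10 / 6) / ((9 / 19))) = -380 / 9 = -42.22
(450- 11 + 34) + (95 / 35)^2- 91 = 19079 / 49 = 389.37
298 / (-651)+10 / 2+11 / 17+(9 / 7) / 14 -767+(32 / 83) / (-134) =-656307233525 / 861610218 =-761.72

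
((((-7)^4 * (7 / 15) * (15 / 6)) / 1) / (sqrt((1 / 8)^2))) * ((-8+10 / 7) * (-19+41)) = -9719248 / 3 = -3239749.33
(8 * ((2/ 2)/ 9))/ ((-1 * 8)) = -1/ 9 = -0.11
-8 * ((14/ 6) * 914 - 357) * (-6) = 85232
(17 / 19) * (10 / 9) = 170 / 171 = 0.99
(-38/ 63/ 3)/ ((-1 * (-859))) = -38/ 162351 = -0.00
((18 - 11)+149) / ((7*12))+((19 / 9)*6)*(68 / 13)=18595 / 273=68.11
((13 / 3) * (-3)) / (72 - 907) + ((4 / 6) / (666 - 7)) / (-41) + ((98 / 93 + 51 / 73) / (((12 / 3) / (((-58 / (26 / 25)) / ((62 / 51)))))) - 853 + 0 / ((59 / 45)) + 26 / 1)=-418294433202484903 / 493806257051640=-847.08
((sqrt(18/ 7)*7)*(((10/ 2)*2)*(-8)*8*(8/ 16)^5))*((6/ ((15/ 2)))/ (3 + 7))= -17.96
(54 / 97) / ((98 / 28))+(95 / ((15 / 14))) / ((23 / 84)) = 5059676 / 15617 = 323.99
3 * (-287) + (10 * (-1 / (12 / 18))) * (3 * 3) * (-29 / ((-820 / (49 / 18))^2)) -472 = -2151072451 / 1613760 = -1332.96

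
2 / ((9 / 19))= 38 / 9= 4.22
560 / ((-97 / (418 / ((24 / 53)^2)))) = -20547835 / 1746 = -11768.52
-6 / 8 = -0.75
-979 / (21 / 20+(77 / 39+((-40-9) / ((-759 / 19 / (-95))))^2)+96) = -146635657740 / 2048686659953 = -0.07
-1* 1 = -1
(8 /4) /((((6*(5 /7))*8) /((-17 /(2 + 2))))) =-119 /480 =-0.25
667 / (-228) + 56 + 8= 13925 / 228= 61.07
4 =4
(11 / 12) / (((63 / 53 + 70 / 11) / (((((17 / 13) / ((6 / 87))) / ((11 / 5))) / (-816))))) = -0.00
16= 16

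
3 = 3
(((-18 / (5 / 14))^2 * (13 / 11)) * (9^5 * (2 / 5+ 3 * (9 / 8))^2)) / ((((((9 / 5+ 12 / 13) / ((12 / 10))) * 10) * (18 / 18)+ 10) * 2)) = 903096679155489 / 23375000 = 38635152.05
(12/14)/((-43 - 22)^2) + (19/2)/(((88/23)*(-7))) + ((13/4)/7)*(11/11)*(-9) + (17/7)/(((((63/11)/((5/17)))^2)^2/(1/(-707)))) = -1291096883234942243219/284816927330560825200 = -4.53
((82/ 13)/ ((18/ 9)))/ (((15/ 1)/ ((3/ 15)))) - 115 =-112084/ 975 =-114.96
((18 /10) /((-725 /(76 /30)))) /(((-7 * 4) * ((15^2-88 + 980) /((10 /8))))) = 0.00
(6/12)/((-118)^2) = 1/27848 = 0.00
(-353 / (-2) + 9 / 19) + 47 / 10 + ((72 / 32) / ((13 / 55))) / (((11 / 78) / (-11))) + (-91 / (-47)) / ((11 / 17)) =-54796039 / 98230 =-557.83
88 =88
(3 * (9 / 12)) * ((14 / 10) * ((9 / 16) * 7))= 3969 / 320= 12.40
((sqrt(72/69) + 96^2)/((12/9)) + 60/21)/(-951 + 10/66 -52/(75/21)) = -7.16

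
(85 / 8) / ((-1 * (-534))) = 85 / 4272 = 0.02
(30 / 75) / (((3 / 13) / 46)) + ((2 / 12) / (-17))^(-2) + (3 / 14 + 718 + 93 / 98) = 8234129 / 735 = 11202.90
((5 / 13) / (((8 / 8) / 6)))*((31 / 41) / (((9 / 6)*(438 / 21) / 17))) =36890 / 38909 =0.95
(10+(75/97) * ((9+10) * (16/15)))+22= 4624/97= 47.67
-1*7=-7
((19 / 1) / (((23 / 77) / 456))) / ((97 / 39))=26017992 / 2231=11662.03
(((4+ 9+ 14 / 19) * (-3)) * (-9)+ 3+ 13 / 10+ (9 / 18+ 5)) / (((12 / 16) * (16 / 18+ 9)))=433992 / 8455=51.33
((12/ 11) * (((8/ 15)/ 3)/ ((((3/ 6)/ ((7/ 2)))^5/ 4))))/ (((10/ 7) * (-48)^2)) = 117649/ 29700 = 3.96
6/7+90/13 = 708/91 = 7.78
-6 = -6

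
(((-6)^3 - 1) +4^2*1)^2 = 40401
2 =2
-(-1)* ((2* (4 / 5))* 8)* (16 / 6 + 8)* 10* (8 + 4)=16384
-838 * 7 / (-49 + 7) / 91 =419 / 273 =1.53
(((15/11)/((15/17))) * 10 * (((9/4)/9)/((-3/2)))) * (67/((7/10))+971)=-2747.60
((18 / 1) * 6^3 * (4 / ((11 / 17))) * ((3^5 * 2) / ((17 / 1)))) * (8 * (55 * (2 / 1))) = 604661760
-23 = -23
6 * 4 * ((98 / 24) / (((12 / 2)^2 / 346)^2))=1466521 / 162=9052.60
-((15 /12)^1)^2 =-25 /16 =-1.56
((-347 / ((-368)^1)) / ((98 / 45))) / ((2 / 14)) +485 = 488.03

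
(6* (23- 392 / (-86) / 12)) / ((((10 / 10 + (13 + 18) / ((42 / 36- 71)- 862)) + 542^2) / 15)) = 38913360 / 5432685919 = 0.01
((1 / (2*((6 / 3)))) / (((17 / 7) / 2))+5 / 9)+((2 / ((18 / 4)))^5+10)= 21640189 / 2007666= 10.78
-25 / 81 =-0.31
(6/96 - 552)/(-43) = 8831/688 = 12.84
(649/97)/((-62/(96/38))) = -15576/57133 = -0.27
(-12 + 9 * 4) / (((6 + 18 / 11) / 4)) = 88 / 7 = 12.57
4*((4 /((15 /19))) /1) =304 /15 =20.27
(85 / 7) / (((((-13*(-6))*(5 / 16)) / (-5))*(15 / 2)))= -272 / 819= -0.33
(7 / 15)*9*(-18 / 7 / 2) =-5.40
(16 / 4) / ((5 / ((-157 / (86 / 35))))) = -2198 / 43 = -51.12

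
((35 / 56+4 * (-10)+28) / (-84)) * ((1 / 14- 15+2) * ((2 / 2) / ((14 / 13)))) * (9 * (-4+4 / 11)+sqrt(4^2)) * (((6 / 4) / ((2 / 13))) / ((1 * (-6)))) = -31414903 / 413952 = -75.89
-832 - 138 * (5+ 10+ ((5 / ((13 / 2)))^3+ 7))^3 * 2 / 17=-1958214807343648 / 10604499373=-184658.86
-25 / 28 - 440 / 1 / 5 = -2489 / 28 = -88.89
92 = 92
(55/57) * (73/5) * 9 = 2409/19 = 126.79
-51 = -51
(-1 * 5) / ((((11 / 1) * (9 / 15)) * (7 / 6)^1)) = -50 / 77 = -0.65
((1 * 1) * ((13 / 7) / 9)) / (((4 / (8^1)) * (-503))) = -26 / 31689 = -0.00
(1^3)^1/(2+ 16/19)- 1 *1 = -35/54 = -0.65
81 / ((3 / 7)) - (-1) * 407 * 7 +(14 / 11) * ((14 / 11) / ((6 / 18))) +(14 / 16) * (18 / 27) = 4419079 / 1452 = 3043.44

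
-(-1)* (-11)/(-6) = 11/6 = 1.83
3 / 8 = 0.38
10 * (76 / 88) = 95 / 11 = 8.64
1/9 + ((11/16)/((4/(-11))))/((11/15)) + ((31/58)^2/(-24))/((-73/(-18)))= -87343241/35362368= -2.47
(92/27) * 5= 17.04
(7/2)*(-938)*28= -91924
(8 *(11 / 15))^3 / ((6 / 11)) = 370.18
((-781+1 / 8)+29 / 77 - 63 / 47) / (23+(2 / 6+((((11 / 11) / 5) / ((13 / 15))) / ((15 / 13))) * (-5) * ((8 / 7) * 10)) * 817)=67907391 / 785335408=0.09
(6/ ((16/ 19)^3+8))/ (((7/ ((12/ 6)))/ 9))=6859/ 3822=1.79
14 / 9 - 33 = -283 / 9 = -31.44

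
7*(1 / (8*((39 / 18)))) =0.40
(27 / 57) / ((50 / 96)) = 432 / 475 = 0.91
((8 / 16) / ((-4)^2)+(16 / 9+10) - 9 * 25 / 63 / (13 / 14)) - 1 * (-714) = 721.96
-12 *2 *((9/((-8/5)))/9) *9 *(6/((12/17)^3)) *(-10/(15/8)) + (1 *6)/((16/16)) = -24553/2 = -12276.50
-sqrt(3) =-1.73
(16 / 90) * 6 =16 / 15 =1.07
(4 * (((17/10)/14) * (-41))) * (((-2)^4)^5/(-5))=730857472/175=4176328.41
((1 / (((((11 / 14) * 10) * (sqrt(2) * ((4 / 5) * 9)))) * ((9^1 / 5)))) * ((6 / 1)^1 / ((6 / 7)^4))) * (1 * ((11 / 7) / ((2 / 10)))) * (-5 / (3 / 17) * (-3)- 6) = 4741975 * sqrt(2) / 139968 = 47.91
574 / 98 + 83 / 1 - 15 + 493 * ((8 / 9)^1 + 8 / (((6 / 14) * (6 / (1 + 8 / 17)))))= 174361 / 63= 2767.63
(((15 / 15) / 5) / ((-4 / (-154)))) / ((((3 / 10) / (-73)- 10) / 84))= -472164 / 7303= -64.65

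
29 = 29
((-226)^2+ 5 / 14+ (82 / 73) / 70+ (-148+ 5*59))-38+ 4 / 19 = 51185.58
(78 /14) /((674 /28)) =78 /337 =0.23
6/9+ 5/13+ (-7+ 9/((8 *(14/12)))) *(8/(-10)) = 8026/1365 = 5.88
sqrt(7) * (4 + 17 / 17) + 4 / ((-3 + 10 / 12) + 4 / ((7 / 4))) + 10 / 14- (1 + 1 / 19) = 5 * sqrt(7) + 22119 / 665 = 46.49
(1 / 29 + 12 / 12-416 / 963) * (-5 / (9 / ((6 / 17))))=-168260 / 1424277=-0.12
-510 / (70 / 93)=-4743 / 7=-677.57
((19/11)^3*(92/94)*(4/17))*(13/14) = 8203364/7444283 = 1.10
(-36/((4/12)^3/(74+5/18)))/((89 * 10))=-36099/445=-81.12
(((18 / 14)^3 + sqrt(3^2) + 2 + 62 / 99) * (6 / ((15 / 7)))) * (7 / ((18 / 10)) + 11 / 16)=86731649 / 873180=99.33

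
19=19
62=62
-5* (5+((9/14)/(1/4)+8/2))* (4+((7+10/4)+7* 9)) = -61965/14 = -4426.07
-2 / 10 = -1 / 5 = -0.20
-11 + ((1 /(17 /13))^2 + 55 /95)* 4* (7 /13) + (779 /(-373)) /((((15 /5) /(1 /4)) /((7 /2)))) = -5816786435 /639020616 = -9.10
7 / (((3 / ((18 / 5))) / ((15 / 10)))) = 63 / 5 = 12.60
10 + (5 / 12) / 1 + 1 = 137 / 12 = 11.42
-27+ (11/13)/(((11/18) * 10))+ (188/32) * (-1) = -17023/520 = -32.74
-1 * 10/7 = -10/7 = -1.43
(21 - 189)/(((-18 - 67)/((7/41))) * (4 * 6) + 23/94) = 0.01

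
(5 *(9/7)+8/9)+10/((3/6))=1721/63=27.32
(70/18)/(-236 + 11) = -7/405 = -0.02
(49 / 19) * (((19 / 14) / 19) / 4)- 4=-601 / 152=-3.95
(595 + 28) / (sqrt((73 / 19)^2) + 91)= 11837 / 1802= 6.57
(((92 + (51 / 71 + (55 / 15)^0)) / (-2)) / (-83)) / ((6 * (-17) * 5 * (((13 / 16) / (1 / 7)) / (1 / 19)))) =-8872 / 866064745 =-0.00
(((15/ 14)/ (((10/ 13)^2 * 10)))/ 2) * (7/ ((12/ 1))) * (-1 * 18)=-1521/ 1600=-0.95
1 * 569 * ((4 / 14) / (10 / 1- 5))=1138 / 35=32.51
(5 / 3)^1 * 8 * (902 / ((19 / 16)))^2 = 8331304960 / 1083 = 7692802.36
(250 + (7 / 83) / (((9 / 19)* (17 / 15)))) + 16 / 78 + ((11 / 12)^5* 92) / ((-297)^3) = 5623111560371335 / 22459904093952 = 250.36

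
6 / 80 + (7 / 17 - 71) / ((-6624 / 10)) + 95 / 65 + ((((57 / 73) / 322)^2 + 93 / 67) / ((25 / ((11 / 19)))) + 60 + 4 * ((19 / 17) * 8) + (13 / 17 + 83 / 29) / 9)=66160204702201400699 / 676187904485347800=97.84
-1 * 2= -2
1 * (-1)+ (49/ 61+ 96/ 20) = 1404/ 305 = 4.60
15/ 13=1.15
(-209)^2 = 43681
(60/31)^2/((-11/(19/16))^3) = -1543275/327447296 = -0.00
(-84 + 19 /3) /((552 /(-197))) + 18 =75709 /1656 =45.72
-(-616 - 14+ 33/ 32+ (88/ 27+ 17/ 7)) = 3769603/ 6048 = 623.28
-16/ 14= -8/ 7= -1.14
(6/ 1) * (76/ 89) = 456/ 89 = 5.12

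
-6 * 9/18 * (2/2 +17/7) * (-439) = 31608/7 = 4515.43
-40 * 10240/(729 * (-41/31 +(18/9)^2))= -12697600/60507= -209.85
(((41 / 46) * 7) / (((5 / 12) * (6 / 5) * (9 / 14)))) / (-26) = -2009 / 2691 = -0.75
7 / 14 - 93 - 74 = -333 / 2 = -166.50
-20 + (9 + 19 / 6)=-47 / 6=-7.83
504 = 504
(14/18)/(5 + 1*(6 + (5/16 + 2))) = 112/1917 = 0.06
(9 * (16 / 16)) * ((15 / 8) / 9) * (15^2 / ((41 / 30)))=50625 / 164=308.69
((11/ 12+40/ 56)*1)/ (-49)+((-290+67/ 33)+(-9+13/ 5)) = -22215649/ 75460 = -294.40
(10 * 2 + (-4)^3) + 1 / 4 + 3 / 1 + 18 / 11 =-1721 / 44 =-39.11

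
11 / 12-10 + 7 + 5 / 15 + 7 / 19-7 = -8.38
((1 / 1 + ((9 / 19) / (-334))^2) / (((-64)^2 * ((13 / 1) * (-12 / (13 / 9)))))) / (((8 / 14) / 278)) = -39184458481 / 35629836926976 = -0.00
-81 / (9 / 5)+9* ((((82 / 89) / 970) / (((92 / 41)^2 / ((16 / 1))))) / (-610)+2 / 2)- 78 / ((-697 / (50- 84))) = -22732012835049 / 571085467850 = -39.80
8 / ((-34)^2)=2 / 289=0.01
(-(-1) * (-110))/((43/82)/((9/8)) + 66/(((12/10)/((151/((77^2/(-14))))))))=1562715/271973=5.75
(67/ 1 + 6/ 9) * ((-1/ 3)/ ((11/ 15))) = -1015/ 33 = -30.76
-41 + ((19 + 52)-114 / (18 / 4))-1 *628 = -1870 / 3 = -623.33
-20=-20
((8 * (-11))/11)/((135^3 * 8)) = -1/2460375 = -0.00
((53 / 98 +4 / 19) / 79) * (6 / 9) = 1399 / 220647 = 0.01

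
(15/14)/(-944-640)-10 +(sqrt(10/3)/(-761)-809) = -6054053/7392-sqrt(30)/2283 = -819.00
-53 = -53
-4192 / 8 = -524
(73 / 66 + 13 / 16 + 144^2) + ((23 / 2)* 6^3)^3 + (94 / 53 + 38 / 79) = 33883810608992791 / 2210736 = 15326936644.17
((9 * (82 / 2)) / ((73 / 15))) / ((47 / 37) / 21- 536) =-860139 / 6079805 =-0.14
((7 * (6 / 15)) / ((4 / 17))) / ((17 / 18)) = 63 / 5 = 12.60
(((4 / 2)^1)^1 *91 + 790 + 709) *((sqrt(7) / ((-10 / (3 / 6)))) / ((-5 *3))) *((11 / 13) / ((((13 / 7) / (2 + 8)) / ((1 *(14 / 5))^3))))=177587564 *sqrt(7) / 316875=1482.77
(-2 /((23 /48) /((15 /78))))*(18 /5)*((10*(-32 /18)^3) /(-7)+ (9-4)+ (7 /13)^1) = -28796672 /734643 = -39.20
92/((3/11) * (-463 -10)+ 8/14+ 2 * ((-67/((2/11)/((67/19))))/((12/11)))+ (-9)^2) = -146832/3877879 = -0.04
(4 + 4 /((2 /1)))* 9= 54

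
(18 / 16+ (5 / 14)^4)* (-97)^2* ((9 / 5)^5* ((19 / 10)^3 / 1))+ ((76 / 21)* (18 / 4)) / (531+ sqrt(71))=672819734500711360659 / 483441350000000-57* sqrt(71) / 986615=1391729.80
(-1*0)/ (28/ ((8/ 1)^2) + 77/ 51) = 0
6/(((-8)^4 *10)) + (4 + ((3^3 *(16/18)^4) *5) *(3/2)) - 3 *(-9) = 261140723/1658880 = 157.42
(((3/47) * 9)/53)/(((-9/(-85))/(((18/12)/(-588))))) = -255/976472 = -0.00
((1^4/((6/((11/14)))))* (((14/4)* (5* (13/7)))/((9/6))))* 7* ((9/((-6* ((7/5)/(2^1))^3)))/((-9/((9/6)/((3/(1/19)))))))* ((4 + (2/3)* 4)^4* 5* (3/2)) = 17875000000/4750893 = 3762.45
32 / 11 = 2.91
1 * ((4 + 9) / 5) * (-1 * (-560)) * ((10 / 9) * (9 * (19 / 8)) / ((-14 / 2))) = -4940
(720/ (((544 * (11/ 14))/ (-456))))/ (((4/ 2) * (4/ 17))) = -17955/ 11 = -1632.27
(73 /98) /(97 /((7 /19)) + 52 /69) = 69 /24458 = 0.00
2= 2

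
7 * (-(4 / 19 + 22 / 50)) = -4.55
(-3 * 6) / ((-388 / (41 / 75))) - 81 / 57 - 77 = -7224163 / 92150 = -78.40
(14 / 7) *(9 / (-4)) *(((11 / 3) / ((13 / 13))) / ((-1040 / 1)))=33 / 2080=0.02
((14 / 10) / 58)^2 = 0.00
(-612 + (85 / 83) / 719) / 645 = -36522239 / 38491665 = -0.95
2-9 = -7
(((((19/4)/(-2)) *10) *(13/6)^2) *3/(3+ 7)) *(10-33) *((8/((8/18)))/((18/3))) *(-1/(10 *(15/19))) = -1403207/4800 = -292.33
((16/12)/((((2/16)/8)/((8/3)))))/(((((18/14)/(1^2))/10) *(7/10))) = 2528.40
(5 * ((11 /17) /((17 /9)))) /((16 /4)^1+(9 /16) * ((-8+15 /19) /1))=-150480 /4913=-30.63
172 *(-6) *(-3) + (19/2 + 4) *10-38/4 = 6443/2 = 3221.50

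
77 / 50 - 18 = -823 / 50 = -16.46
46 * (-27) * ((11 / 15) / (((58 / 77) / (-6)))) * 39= 41026986 / 145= 282944.73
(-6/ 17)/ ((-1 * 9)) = 2/ 51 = 0.04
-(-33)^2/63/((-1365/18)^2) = -4356/1449175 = -0.00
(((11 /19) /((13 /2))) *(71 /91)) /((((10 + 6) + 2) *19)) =781 /3843567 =0.00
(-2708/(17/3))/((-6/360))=487440/17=28672.94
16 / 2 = 8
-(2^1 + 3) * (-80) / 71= 5.63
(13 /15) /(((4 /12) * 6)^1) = 13 /30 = 0.43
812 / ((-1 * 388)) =-2.09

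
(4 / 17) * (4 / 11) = 0.09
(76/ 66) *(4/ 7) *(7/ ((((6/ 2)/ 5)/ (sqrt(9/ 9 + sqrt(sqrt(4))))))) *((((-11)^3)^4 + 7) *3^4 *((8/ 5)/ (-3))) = -11448986718303744 *sqrt(1 + sqrt(2))/ 11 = -1617194326537811.24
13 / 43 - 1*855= -36752 / 43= -854.70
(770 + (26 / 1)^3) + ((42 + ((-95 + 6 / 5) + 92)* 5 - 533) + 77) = 17923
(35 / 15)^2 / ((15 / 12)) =196 / 45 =4.36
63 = 63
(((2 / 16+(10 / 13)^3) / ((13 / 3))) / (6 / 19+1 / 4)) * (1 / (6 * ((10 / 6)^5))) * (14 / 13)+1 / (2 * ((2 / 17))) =4.25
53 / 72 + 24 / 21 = 947 / 504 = 1.88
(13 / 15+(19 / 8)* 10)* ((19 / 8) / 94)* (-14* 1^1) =-196441 / 22560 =-8.71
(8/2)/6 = 2/3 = 0.67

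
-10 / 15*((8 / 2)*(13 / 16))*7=-91 / 6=-15.17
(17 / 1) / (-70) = -17 / 70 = -0.24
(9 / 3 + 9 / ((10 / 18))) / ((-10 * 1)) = -48 / 25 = -1.92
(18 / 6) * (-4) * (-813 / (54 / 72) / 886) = 6504 / 443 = 14.68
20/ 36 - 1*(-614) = 5531/ 9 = 614.56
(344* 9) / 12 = 258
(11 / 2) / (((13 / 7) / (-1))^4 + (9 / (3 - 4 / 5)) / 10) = 290521 / 649951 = 0.45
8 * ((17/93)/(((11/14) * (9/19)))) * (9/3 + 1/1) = 144704/9207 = 15.72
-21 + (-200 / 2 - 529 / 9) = -179.78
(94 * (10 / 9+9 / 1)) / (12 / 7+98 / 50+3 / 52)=77841400 / 305649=254.68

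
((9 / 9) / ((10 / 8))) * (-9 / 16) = -9 / 20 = -0.45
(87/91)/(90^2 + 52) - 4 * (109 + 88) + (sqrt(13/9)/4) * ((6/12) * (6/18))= -584563529/741832 + sqrt(13)/72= -787.95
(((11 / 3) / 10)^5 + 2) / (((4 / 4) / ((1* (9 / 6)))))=48761051 / 16200000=3.01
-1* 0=0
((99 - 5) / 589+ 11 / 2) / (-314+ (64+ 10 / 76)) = -6667 / 294345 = -0.02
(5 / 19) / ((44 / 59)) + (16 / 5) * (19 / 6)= 10.49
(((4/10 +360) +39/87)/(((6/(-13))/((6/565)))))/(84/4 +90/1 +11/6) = -4081194/55463225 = -0.07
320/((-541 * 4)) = -0.15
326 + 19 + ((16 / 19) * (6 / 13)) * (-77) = 77823 / 247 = 315.07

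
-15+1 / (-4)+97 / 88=-1245 / 88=-14.15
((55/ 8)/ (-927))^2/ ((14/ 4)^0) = 3025/ 54997056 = 0.00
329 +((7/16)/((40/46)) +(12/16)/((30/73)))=21205/64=331.33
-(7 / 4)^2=-3.06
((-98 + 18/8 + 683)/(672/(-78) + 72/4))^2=3915.73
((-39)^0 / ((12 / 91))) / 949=7 / 876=0.01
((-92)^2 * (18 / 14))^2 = 118424142.37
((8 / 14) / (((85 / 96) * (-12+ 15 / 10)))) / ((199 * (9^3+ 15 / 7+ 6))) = -32 / 76371225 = -0.00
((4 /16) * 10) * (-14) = -35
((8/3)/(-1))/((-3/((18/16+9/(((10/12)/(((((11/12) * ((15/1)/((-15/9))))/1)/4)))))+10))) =-446/45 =-9.91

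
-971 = -971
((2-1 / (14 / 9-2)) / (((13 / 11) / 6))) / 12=187 / 104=1.80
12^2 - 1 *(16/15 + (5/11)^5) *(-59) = 502667929/2415765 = 208.08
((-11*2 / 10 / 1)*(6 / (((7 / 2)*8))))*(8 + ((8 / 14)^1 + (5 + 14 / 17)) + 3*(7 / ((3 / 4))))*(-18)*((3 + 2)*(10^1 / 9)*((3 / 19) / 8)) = 2497275 / 63308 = 39.45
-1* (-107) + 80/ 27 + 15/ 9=111.63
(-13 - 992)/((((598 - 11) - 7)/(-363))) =72963/116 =628.99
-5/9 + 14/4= 53/18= 2.94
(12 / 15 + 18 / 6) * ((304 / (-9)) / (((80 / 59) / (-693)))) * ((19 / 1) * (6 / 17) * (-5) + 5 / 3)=-106601495 / 51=-2090225.39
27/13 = 2.08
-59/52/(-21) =59/1092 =0.05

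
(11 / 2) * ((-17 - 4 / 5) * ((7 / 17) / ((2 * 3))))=-6853 / 1020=-6.72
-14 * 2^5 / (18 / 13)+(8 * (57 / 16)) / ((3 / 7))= -4627 / 18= -257.06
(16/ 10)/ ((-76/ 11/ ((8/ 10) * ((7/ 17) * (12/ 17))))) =-0.05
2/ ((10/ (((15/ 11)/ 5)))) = 0.05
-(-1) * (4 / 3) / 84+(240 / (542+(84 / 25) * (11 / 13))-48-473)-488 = -5625485942 / 5577831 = -1008.54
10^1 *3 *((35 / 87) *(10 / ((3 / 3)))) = 3500 / 29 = 120.69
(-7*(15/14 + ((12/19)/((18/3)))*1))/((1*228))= -313/8664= -0.04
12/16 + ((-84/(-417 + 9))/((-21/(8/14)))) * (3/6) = 1067/1428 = 0.75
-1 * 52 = -52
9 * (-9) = -81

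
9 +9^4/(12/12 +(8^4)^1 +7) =1611/152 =10.60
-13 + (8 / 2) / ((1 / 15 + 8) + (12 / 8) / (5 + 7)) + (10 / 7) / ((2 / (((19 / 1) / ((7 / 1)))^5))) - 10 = 9566571864 / 115648967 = 82.72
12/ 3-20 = -16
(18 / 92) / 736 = 0.00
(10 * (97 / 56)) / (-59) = -485 / 1652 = -0.29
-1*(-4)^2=-16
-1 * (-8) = 8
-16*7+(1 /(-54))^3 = -17635969 /157464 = -112.00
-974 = -974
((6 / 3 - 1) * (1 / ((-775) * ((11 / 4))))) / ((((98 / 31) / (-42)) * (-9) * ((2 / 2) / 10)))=-8 / 1155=-0.01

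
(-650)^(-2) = 1 / 422500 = 0.00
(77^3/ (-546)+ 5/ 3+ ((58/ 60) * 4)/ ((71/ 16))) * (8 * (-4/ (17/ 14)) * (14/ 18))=17086.14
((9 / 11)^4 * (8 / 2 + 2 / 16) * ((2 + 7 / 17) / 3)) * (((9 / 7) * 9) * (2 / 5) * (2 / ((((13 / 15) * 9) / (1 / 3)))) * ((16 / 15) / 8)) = 807003 / 10295285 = 0.08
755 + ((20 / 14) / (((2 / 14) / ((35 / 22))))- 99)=7391 / 11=671.91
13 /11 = 1.18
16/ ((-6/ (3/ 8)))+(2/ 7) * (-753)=-1513/ 7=-216.14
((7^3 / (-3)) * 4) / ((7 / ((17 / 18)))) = -1666 / 27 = -61.70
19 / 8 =2.38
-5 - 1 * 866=-871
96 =96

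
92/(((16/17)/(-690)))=-134895/2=-67447.50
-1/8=-0.12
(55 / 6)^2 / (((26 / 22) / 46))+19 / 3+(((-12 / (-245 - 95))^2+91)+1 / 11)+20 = 63007983791 / 18597150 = 3388.05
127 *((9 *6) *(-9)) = -61722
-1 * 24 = -24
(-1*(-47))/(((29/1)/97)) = 4559/29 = 157.21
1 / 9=0.11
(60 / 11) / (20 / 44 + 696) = 60 / 7661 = 0.01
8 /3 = 2.67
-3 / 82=-0.04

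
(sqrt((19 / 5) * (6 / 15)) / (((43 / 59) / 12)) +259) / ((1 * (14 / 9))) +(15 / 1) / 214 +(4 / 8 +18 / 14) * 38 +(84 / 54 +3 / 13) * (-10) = 3186 * sqrt(38) / 1505 +18978152 / 87633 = 229.61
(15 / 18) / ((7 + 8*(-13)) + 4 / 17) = -17 / 1974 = -0.01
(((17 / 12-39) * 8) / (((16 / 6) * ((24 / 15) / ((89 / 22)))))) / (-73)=3.91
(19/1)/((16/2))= 19/8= 2.38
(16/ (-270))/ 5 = -8/ 675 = -0.01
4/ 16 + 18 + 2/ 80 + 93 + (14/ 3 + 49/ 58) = 406417/ 3480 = 116.79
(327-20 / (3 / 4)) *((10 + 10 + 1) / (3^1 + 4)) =901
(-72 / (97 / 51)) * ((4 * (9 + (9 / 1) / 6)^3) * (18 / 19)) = -306057528 / 1843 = -166064.86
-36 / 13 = -2.77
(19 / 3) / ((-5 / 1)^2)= 19 / 75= 0.25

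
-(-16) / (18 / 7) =56 / 9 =6.22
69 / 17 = 4.06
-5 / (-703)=5 / 703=0.01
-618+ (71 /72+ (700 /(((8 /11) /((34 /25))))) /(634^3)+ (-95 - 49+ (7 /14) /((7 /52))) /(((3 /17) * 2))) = -2035945453684 /2006865819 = -1014.49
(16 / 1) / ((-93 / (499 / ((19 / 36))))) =-95808 / 589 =-162.66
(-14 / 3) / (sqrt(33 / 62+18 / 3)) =-14 *sqrt(310) / 135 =-1.83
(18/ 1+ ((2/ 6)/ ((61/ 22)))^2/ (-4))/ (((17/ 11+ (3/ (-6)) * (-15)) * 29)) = 13258982/ 193265019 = 0.07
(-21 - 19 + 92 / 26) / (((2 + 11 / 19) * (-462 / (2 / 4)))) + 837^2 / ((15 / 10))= 45816280009 / 98098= 467046.02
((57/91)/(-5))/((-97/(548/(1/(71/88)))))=554439/970970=0.57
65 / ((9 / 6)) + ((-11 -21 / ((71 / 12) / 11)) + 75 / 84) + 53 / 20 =-23603 / 7455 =-3.17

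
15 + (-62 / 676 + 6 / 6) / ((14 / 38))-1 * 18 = -1265 / 2366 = -0.53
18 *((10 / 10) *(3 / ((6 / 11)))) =99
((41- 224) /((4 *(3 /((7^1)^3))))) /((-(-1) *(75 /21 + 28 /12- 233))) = 439383 /19076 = 23.03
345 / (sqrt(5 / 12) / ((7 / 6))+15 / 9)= 50715 / 218 - 4347 * sqrt(15) / 218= 155.41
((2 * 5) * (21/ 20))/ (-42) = -1/ 4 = -0.25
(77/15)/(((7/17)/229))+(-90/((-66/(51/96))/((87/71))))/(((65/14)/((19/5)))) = 6958281067/2436720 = 2855.59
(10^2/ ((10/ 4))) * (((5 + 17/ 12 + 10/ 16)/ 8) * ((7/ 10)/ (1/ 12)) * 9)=10647/ 4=2661.75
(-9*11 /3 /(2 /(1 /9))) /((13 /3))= -11 /26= -0.42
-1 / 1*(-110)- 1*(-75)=185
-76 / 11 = -6.91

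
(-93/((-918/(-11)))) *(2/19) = -341/2907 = -0.12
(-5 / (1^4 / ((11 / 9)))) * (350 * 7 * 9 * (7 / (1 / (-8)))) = 7546000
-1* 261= -261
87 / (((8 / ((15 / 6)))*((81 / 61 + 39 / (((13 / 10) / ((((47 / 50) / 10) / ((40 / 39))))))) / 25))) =27640625 / 165813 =166.70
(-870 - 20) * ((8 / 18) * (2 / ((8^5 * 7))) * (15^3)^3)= -1900810546875 / 14336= -132590021.41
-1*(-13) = 13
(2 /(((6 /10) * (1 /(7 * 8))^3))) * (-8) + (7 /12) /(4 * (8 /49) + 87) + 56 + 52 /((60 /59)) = -48272221681 /10308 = -4682986.19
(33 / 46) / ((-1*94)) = -33 / 4324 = -0.01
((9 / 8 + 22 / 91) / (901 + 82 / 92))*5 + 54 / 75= 274683449 / 377531700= 0.73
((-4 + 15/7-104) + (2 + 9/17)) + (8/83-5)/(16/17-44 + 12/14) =-5119528969/49602294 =-103.21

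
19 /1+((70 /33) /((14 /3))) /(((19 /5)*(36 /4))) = 35764 /1881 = 19.01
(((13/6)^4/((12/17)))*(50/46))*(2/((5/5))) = 12138425/178848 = 67.87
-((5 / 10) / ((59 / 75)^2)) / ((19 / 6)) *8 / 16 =-16875 / 132278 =-0.13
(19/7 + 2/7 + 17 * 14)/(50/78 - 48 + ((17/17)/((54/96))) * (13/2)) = -28197/4189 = -6.73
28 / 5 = 5.60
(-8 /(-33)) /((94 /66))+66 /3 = 1042 /47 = 22.17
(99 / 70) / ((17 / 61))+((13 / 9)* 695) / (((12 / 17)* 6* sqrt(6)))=6039 / 1190+153595* sqrt(6) / 3888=101.84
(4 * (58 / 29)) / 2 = 4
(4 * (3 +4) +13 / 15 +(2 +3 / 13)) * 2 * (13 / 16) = 758 / 15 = 50.53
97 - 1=96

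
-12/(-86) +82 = 3532/43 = 82.14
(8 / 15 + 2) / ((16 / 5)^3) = 475 / 6144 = 0.08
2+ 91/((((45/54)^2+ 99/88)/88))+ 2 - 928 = 455532/131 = 3477.34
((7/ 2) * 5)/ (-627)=-35/ 1254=-0.03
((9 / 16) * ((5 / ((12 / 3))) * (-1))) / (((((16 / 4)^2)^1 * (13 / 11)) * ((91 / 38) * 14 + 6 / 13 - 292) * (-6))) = -0.00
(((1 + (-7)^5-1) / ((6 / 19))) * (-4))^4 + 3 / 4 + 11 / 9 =665510907914949989269183 / 324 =2054046012083178979225.87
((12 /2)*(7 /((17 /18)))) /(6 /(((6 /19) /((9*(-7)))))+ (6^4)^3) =84 /4111697707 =0.00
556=556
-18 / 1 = -18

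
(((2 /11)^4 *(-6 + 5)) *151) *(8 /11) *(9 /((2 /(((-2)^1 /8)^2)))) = -5436 /161051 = -0.03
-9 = -9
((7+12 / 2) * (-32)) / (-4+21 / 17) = 7072 / 47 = 150.47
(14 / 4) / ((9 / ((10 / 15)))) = 0.26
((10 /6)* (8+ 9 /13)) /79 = 565 /3081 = 0.18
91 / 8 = 11.38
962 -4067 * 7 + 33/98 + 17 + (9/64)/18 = -172415119/6272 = -27489.66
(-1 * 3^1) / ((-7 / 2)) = 6 / 7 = 0.86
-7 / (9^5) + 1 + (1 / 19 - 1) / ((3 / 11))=-2775436 / 1121931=-2.47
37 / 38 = 0.97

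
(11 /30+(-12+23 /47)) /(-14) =15713 /19740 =0.80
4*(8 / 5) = 32 / 5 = 6.40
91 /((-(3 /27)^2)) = -7371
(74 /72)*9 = 37 /4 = 9.25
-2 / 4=-0.50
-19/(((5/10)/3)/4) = -456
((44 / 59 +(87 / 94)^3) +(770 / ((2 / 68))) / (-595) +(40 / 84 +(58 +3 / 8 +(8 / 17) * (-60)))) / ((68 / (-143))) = 7408563811363 / 297408043464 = 24.91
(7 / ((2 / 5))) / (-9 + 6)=-35 / 6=-5.83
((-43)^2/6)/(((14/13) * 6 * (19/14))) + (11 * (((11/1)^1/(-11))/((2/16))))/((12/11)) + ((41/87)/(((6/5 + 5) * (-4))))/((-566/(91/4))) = -45.52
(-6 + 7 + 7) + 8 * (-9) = -64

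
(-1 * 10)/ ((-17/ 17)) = 10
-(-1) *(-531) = -531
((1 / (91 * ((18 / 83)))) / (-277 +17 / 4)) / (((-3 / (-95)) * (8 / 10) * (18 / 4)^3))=-157700 / 1954147923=-0.00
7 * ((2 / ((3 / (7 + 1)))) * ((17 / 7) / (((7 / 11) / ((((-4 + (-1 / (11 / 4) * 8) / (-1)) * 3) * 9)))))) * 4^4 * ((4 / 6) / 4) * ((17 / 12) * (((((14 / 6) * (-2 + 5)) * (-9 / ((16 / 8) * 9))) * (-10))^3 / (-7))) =1553664000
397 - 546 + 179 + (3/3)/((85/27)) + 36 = 5637/85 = 66.32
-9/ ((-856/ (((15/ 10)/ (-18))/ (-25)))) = 3/ 85600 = 0.00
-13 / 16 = -0.81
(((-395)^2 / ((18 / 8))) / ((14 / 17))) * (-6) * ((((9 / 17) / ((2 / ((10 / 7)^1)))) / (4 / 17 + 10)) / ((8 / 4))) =-13262125 / 1421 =-9332.95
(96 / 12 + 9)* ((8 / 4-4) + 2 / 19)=-612 / 19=-32.21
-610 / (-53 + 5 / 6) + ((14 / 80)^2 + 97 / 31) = 14.85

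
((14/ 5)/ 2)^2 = 49/ 25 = 1.96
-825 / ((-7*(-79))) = -825 / 553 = -1.49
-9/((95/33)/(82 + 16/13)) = -321354/1235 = -260.21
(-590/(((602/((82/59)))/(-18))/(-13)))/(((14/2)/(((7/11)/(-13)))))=7380/3311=2.23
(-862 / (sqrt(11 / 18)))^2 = 13374792 / 11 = 1215890.18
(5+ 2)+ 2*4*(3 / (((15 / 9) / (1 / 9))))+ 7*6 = 253 / 5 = 50.60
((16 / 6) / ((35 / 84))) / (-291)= -32 / 1455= -0.02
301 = 301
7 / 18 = 0.39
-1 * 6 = -6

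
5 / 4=1.25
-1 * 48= -48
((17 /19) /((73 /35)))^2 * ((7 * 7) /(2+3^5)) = 70805 /1923769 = 0.04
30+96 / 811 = 24426 / 811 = 30.12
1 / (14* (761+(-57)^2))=0.00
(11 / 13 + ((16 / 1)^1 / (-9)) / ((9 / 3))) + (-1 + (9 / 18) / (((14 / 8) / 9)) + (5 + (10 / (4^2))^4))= 70221449 / 10063872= 6.98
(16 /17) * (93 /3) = 496 /17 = 29.18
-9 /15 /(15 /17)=-0.68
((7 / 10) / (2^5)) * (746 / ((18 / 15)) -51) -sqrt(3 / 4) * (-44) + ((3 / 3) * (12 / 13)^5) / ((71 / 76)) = 20879664367 / 1581708180 + 22 * sqrt(3) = 51.31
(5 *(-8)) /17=-40 /17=-2.35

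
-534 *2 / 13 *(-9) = 9612 / 13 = 739.38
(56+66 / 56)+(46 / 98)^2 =551259 / 9604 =57.40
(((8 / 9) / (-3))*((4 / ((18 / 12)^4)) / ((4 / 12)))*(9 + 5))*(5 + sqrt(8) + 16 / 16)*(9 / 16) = -48.83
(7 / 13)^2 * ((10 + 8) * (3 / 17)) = 0.92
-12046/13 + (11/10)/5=-926.40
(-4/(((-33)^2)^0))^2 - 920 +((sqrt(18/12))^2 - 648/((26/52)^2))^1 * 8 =-21628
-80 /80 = -1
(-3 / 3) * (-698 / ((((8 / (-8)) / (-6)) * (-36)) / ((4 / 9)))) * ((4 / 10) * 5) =-2792 / 27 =-103.41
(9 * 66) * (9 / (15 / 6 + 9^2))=10692 / 167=64.02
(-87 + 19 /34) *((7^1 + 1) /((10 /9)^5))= -408.34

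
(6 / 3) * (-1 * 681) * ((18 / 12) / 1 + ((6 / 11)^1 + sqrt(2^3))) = -2724 * sqrt(2) - 30645 / 11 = -6638.23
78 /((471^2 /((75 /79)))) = 650 /1947271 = 0.00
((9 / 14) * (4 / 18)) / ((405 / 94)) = 94 / 2835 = 0.03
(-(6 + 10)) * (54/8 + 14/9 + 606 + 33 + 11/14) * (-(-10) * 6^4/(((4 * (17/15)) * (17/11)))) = -2282623200/119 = -19181707.56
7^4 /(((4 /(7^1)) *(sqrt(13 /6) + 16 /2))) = 28812 /53 - 2401 *sqrt(78) /212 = 443.60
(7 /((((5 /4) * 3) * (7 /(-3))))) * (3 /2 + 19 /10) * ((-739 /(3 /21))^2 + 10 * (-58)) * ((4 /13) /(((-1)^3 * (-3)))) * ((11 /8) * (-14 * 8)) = 373631870304 /325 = 1149636524.01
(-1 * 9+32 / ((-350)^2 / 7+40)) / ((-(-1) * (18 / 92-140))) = 1815022 / 28199935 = 0.06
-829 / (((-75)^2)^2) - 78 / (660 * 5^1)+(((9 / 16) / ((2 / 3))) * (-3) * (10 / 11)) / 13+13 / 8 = 1.42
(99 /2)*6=297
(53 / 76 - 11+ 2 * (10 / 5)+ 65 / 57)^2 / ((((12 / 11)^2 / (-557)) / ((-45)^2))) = -2334175465325 / 92416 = -25257265.68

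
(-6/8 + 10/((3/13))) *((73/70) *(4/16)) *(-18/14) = -15987/1120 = -14.27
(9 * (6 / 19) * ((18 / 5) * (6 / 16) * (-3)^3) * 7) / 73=-9.93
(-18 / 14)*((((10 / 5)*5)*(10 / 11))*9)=-8100 / 77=-105.19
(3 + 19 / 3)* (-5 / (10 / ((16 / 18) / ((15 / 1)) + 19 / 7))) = -5242 / 405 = -12.94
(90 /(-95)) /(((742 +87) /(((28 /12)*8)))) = -336 /15751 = -0.02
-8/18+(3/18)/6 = -5/12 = -0.42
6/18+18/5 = 59/15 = 3.93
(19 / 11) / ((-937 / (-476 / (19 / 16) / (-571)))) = -0.00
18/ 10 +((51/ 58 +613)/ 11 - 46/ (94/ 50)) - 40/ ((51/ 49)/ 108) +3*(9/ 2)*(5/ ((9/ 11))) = -5142159321/ 1274405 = -4034.95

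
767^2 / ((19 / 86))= 50592854 / 19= 2662781.79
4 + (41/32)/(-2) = 215/64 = 3.36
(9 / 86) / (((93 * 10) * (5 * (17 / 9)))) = 27 / 2266100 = 0.00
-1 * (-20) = 20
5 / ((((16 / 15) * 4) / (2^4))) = 75 / 4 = 18.75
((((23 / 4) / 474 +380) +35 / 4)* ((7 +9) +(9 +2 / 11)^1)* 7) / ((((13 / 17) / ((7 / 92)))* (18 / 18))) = 170077575913 / 24943776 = 6818.44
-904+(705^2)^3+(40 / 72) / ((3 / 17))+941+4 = 3315113989386048067 / 27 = 122781999606890669.15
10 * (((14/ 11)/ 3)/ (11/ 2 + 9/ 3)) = 280/ 561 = 0.50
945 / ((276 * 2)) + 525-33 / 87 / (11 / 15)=2807775 / 5336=526.19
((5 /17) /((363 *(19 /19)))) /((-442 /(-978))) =815 /454597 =0.00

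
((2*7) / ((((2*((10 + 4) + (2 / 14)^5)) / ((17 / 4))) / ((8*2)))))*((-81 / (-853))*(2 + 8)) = 2160035640 / 66903349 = 32.29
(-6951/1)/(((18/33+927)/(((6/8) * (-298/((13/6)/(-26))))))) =-68356134/3401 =-20098.83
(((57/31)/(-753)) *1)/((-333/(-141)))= -0.00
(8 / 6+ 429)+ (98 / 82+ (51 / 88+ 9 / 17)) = 79608745 / 184008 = 432.64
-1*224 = -224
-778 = -778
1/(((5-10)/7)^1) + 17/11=8/55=0.15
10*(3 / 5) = 6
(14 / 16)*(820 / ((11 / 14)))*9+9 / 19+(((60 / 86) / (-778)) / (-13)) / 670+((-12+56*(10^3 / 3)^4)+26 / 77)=691358032898.81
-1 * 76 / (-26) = 2.92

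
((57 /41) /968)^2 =3249 /1575137344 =0.00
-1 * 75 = -75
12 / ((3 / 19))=76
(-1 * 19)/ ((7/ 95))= -1805/ 7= -257.86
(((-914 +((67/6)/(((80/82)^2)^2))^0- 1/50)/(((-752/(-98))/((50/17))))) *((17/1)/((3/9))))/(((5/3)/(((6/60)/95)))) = -20132091/1786000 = -11.27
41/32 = 1.28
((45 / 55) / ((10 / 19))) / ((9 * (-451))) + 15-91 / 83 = 13.90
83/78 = 1.06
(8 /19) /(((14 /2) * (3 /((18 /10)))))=0.04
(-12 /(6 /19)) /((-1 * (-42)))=-19 /21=-0.90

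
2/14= 1/7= 0.14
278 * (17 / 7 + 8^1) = 2899.14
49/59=0.83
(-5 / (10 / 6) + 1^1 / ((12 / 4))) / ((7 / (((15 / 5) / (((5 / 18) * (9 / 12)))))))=-192 / 35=-5.49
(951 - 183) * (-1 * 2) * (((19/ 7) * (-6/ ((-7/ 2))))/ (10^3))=-43776/ 6125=-7.15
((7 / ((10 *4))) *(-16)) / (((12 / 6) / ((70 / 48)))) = -49 / 24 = -2.04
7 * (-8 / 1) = -56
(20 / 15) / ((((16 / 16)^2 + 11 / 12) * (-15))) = -16 / 345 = -0.05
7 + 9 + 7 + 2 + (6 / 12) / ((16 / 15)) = 815 / 32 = 25.47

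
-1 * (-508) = 508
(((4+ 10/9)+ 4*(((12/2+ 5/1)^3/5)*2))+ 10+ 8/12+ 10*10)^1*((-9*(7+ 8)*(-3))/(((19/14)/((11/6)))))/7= 175494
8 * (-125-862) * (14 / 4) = -27636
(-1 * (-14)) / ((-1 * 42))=-1 / 3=-0.33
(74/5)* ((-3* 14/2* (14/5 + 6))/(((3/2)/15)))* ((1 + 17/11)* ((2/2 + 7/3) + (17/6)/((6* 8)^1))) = -3542602/15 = -236173.47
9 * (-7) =-63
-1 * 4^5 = -1024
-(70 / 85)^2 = -196 / 289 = -0.68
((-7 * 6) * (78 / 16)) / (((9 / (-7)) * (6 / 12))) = 318.50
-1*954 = -954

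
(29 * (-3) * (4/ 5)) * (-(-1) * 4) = -278.40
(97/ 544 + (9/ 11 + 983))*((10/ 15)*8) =1962745/ 374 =5247.98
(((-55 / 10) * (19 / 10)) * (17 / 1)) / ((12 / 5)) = -3553 / 48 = -74.02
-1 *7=-7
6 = 6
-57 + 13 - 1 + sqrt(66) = -45 + sqrt(66) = -36.88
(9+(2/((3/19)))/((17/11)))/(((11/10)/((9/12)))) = 4385/374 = 11.72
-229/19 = -12.05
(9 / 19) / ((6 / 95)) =15 / 2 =7.50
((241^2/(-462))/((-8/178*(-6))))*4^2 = -5169209/693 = -7459.18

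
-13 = -13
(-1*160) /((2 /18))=-1440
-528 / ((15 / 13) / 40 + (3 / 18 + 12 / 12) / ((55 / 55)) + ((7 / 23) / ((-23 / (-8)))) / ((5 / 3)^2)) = -198057600 / 462743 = -428.01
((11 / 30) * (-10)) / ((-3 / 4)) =4.89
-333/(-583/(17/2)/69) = 390609/1166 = 335.00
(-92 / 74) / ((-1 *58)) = 0.02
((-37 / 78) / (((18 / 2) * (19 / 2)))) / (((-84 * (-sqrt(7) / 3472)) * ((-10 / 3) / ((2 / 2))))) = 2294 * sqrt(7) / 233415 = 0.03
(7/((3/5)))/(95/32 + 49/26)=14560/6057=2.40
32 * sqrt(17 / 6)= 16 * sqrt(102) / 3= 53.86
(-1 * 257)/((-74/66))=8481/37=229.22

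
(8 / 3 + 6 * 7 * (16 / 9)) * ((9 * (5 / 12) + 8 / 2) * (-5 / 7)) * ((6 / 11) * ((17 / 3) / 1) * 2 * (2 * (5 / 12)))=-1528300 / 693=-2205.34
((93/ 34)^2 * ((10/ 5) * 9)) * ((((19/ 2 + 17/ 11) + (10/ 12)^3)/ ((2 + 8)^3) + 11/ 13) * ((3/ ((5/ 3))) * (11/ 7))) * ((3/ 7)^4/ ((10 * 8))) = 0.14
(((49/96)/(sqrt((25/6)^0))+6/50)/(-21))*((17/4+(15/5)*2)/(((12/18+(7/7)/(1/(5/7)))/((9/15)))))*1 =-62033/464000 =-0.13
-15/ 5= -3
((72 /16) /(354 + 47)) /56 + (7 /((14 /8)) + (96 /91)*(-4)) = -128203 /583856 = -0.22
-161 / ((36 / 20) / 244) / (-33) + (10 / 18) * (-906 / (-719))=141375470 / 213543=662.05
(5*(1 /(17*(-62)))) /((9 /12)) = -10 /1581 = -0.01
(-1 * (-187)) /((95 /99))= 18513 /95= 194.87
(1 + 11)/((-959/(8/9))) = -32/2877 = -0.01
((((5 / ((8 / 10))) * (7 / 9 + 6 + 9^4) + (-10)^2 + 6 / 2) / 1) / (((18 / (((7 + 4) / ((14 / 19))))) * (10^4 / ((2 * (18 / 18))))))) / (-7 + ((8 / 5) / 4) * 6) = -154812361 / 104328000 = -1.48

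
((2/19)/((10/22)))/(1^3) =22/95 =0.23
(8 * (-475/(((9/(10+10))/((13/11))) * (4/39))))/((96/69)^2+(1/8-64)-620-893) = 715208000/11576301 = 61.78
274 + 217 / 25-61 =5542 / 25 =221.68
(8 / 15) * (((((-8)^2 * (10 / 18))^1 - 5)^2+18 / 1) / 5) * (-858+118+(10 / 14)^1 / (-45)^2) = -1293698788936 / 17222625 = -75116.24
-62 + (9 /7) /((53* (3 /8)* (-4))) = -23008 /371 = -62.02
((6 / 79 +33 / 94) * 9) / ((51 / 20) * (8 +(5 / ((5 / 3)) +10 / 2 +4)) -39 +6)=3171 / 14852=0.21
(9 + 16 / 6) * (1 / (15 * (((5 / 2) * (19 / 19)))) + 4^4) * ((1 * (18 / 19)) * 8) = 2150624 / 95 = 22638.15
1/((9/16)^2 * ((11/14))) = 3584/891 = 4.02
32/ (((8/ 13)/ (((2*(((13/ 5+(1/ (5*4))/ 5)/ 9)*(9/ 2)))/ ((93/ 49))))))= 55419/ 775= 71.51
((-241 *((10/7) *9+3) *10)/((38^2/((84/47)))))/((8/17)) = -6821505/67868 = -100.51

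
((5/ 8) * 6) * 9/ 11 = 135/ 44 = 3.07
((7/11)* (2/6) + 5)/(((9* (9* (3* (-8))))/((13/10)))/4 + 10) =-0.01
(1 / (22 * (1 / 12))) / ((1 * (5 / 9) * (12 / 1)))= 9 / 110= 0.08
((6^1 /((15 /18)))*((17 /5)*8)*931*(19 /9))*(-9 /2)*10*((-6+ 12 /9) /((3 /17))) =2290230208 /5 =458046041.60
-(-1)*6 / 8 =3 / 4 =0.75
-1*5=-5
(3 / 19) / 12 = 1 / 76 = 0.01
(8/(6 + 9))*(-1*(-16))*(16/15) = 2048/225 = 9.10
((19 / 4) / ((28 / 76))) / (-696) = -361 / 19488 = -0.02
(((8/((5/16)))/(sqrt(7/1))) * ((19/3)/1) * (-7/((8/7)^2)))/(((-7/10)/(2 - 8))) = -1064 * sqrt(7) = -2815.08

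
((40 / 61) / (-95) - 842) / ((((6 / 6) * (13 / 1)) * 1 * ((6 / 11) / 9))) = -16102119 / 15067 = -1068.70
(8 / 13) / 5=8 / 65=0.12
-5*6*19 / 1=-570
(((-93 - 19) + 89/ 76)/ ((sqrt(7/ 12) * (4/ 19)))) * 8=-8423 * sqrt(21)/ 7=-5514.15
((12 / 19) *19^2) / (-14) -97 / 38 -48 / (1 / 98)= -1256275 / 266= -4722.84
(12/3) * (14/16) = 7/2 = 3.50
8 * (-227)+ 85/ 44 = -79819/ 44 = -1814.07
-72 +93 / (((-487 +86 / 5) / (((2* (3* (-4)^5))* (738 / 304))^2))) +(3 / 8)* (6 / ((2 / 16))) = -461045342286 / 10469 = -44039100.42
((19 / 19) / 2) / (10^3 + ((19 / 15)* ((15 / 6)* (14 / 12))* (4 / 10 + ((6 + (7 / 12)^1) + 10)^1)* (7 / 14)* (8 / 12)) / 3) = 9720 / 19575527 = 0.00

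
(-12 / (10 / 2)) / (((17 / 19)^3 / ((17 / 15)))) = -27436 / 7225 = -3.80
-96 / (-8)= 12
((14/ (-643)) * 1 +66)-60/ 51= 708348/ 10931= 64.80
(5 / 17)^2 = 25 / 289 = 0.09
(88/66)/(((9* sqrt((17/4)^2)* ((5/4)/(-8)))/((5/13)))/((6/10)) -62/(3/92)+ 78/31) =-15872/22911815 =-0.00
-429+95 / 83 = -35512 / 83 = -427.86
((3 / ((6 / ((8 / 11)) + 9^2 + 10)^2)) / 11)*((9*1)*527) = 227664 / 1733699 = 0.13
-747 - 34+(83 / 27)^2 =-771.55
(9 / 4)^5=59049 / 1024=57.67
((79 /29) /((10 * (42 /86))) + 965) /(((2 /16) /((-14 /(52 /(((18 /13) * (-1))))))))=70562964 /24505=2879.53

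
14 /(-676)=-7 /338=-0.02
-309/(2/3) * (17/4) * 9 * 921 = -16328293.88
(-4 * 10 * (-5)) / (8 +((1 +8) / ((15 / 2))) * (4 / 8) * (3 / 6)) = 24.10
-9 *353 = -3177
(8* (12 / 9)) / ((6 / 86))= 1376 / 9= 152.89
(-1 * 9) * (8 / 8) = -9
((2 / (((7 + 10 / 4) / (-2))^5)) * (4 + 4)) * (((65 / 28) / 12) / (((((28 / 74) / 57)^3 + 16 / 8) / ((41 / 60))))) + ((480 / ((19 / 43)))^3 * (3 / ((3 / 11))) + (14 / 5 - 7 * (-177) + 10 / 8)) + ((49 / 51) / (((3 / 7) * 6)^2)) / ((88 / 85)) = 2716242789615191679274093089517 / 192622753637721015840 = 14101359981.20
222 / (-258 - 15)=-74 / 91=-0.81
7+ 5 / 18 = 131 / 18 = 7.28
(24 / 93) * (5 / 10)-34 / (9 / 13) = -13666 / 279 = -48.98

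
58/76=29/38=0.76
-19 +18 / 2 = -10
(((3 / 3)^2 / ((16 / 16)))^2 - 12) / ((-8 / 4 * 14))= 11 / 28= 0.39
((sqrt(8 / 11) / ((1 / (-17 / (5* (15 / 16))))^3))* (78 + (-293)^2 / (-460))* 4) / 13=2011117133824* sqrt(22) / 6937734375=1359.66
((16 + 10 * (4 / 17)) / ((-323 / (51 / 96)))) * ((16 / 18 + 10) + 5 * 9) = -6539 / 3876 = -1.69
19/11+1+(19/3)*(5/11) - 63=-1894/33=-57.39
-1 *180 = -180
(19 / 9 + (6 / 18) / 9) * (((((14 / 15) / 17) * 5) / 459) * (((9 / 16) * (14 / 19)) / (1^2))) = 1421 / 2668626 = 0.00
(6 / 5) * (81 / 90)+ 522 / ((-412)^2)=2298069 / 2121800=1.08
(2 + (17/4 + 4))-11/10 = 183/20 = 9.15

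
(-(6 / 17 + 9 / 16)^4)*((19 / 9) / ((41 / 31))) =-251576559621 / 224418922496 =-1.12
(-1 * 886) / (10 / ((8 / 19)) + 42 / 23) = -81512 / 2353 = -34.64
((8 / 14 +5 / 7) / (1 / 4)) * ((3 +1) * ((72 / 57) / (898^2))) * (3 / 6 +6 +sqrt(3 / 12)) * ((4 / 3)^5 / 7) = 32768 / 241316397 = 0.00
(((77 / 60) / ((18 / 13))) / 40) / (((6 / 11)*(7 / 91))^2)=20469449 / 1555200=13.16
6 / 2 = 3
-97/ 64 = -1.52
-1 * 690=-690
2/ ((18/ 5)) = 5/ 9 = 0.56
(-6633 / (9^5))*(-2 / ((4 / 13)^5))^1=273642941 / 3359232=81.46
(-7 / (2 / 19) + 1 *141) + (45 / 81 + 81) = 2809 / 18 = 156.06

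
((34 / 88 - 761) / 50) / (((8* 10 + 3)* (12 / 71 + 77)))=-2376157 / 1000465400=-0.00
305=305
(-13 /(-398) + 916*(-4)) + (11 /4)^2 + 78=-3578.40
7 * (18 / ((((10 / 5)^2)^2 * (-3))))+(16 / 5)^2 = 1523 / 200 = 7.62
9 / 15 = 3 / 5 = 0.60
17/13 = 1.31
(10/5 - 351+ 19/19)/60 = -29/5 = -5.80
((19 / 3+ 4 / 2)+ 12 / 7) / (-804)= -211 / 16884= -0.01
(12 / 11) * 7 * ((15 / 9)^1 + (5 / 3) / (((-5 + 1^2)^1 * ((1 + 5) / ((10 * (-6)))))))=490 / 11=44.55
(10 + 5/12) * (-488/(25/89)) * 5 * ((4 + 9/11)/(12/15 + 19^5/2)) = -143868500/408556599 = -0.35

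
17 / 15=1.13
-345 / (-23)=15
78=78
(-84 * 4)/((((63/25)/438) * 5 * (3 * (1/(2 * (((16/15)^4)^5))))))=-5648101429239547504227254272/199515403804779052734375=-28309.10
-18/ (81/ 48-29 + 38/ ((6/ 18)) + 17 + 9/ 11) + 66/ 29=374022/ 177799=2.10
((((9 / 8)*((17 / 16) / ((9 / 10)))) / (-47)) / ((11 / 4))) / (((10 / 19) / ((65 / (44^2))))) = -0.00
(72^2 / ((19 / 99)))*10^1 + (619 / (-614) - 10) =270102.68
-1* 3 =-3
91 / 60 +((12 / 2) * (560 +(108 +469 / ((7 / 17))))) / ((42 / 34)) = 8778.37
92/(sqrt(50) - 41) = -3772/1631 - 460 * sqrt(2)/1631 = -2.71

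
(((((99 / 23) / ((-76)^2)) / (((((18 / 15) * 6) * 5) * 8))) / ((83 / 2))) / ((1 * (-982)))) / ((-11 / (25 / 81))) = 0.00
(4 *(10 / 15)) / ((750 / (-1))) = -4 / 1125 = -0.00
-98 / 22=-49 / 11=-4.45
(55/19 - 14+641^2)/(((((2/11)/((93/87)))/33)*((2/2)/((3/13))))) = 131770289376/7163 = 18395963.89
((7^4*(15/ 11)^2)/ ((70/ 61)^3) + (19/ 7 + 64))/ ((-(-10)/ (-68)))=-1740101317/ 84700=-20544.29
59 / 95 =0.62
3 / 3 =1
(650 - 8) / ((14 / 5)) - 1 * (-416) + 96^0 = 4524 / 7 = 646.29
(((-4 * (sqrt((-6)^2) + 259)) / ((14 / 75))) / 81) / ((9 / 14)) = -26500 / 243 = -109.05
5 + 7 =12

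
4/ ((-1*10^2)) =-1/ 25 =-0.04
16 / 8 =2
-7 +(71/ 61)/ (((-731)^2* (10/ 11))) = -2281720689/ 325960210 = -7.00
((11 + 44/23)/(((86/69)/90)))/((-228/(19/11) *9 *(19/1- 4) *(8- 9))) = 9/172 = 0.05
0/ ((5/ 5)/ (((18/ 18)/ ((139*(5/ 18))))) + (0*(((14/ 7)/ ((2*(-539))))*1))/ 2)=0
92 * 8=736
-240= -240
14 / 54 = 7 / 27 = 0.26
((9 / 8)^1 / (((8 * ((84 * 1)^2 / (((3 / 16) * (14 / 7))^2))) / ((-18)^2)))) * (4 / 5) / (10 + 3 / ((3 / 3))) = 729 / 13045760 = 0.00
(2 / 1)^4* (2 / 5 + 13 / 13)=112 / 5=22.40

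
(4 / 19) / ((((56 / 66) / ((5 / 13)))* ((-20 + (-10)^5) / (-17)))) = 187 / 11528972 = 0.00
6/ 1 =6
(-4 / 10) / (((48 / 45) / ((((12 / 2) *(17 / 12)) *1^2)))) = -51 / 16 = -3.19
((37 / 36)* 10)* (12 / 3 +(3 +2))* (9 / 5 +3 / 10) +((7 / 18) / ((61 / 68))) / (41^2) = 194.25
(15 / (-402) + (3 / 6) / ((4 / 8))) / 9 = 43 / 402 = 0.11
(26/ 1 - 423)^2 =157609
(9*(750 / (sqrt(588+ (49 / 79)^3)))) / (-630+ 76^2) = 266625*sqrt(467590651) / 106604749559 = 0.05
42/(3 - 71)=-21/34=-0.62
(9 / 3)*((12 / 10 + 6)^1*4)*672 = 290304 / 5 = 58060.80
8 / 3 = 2.67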